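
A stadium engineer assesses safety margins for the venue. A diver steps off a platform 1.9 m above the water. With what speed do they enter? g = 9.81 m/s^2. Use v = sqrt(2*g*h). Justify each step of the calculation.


v = sqrt(2 * g * h)
v = sqrt(2 * 9.81 * 1.9)
v = sqrt(37.278) = 6.1056 m/s

6.1056 m/s


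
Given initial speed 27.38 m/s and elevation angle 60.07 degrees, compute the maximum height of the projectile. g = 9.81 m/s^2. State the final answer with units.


H = (v*sin(theta))^2 / (2*g)
vy = v*sin(theta) = 27.38 * sin(60.07 deg) = 23.7285 m/s
H = vy^2 / (2*g) = 563.0409 / (2*9.81)
H = 563.0409 / 19.62 = 28.6973 m

28.6973 m


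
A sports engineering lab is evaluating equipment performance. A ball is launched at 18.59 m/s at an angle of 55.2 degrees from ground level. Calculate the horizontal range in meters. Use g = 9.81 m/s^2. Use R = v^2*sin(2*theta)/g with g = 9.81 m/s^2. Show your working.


R = v^2 * sin(2*theta) / g
Convert angle to radians: theta = 55.2 deg = 0.9634 rad
sin(2*theta) = sin(1.9268) = 0.9373
R = 18.59^2 * 0.9373 / 9.81
R = 345.5881 * 0.9373 / 9.81 = 33.0187 m

33.0187 m


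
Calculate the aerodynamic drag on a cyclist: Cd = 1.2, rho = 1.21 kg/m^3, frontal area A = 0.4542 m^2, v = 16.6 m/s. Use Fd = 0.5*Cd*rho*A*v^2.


Fd = 0.5 * Cd * rho * A * v^2
Fd = 0.5 * 1.2 * 1.21 * 0.4542 * 16.6^2
v^2 = 275.56
Fd = 0.5 * 1.2 * 1.21 * 0.4542 * 275.56 = 90.8657 N

90.8657 N


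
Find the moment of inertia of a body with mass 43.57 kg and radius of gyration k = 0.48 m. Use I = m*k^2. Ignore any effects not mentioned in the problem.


I = m * k^2
I = 43.57 * 0.48^2
I = 43.57 * 0.2304 = 10.0385 kg*m^2

10.0385 kg*m^2


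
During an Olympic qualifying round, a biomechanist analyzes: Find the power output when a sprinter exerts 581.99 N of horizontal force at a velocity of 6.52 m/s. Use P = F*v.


P = F * v
P = 581.99 * 6.52
P = 3794.5748 W

3794.5748 W


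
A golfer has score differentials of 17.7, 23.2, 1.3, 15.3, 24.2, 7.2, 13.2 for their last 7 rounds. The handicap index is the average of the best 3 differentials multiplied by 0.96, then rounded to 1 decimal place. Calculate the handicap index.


All differentials: 17.7, 23.2, 1.3, 15.3, 24.2, 7.2, 13.2
Sorted: 1.3, 7.2, 13.2, 15.3, 17.7, 23.2, 24.2
Best 3: 1.3, 7.2, 13.2
Average of best = 21.7 / 3 = 7.2333
Raw index = 7.2333 * 0.96 = 6.944
Handicap index = round(6.944, 1) = 6.9

6.9


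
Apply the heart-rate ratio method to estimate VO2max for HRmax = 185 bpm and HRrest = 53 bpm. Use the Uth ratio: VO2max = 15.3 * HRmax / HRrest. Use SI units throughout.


VO2max = 15.3 * HRmax / HRrest
VO2max = 15.3 * 185 / 53
VO2max = 2830.5 / 53 = 53.4057 mL/kg/min

53.4057 mL/kg/min


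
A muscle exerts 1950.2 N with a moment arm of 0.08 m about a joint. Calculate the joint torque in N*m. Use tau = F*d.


tau = F * d
tau = 1950.2 * 0.08
tau = 156.016 N*m

156.016 N*m


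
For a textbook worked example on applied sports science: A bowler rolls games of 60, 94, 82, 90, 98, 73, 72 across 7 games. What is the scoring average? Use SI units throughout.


Average = sum / n
Sum = 569
Average = 569 / 7 = 81.2857

81.2857


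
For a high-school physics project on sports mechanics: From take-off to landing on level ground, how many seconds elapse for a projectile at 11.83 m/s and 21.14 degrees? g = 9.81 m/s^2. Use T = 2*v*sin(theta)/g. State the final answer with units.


T = 2*v*sin(theta)/g
sin(theta) = sin(21.14 deg) = 0.3606
T = 2*11.83*0.3606 / 9.81
T = 8.5329 / 9.81 = 0.8698 s

0.8698 s


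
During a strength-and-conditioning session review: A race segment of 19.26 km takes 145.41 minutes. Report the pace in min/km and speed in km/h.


Pace = time / distance = 145.41 min / 19.26 km = 7.5498 min/km
Speed = distance / time_in_hours = 19.26 / 2.4235 hr
Speed = 7.9472 km/h

7.5498 min/km, 7.9472 km/h


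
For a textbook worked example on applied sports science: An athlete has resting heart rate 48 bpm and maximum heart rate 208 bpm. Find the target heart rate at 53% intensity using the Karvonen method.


Target = HRrest + pct*(HRmax - HRrest)
Heart rate reserve = HRmax - HRrest = 208 - 48 = 160 bpm
Fraction = 53% = 0.53
Target = 48 + 0.53 * 160
Target = 48 + 84.8 = 132.8 bpm

132.8 bpm


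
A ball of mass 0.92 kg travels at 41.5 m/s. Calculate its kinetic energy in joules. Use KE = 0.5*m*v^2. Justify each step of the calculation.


KE = 0.5 * m * v^2
KE = 0.5 * 0.92 * 41.5^2
KE = 0.5 * 0.92 * 1722.25 = 792.235 J

792.235 J


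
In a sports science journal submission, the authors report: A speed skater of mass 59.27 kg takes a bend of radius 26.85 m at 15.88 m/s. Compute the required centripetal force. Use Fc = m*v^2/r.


Fc = m * v^2 / r
v^2 = 15.88^2 = 252.1744
Fc = 59.27 * 252.1744 / 26.85
Fc = 14946.3767 / 26.85 = 556.6621 N

556.6621 N


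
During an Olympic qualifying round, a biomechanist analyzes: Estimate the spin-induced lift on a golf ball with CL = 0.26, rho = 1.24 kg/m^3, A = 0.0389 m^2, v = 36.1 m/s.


FM = 0.5 * CL * rho * A * v^2
FM = 0.5 * 0.26 * 1.24 * 0.0389 * 36.1^2
v^2 = 1303.21
FM = 0.5 * 0.26 * 1.24 * 0.0389 * 1303.21 = 8.172 N

8.172 N


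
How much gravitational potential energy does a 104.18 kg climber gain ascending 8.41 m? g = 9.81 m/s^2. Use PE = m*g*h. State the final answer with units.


PE = m * g * h
PE = 104.18 * 9.81 * 8.41
PE = 1022.0058 * 8.41 = 8595.0688 J

8595.0688 J


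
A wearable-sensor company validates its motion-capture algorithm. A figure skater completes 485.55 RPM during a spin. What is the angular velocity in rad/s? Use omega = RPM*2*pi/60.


omega = RPM * 2 * pi / 60
omega = 485.55 * 2 * 3.14159 / 60
omega = 3050.8006 / 60 = 50.8467 rad/s

50.8467 rad/s


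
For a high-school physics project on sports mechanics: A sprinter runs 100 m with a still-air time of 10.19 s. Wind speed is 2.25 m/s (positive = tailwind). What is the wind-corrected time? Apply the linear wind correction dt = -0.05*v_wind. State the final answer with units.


dt = -0.05 * v_wind = -0.05 * 2.25 = -0.1125 s
t_corrected = t_still + dt = 10.19 + (-0.1125)
t_corrected = 10.0775 s

10.0775 s


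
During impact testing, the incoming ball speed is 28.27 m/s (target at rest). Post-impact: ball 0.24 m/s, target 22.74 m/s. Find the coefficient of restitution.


e = (v2_after - v1_after) / (v1_before - v2_before)
Numerator = 22.74 - 0.24 = 22.5
Denominator = 28.27 - 0 = 28.27
e = 22.5 / 28.27 = 0.7959

0.7959


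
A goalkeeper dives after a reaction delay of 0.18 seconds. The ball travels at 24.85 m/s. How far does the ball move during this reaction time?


d = v * t
d = 24.85 * 0.18
d = 4.473 m

4.473 m


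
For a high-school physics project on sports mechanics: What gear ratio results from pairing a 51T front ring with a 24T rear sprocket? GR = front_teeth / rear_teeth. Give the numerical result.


GR = front_teeth / rear_teeth
GR = 51 / 24
GR = 2.125

2.125


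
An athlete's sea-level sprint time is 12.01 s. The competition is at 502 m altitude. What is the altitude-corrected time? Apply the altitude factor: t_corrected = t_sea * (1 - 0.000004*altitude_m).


Correction factor = 1 - 0.000004 * 502 = 0.997992
t_corrected = t_sea * factor = 12.01 * 0.997992
t_corrected = 11.9859 s

11.9859 s


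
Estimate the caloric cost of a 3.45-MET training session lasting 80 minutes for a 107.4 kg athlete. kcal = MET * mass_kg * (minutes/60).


kcal = MET * mass * time_hr
Convert time: 80 min = 1.3333 hr
kcal = 3.45 * 107.4 * 1.3333
kcal = 494.04 kcal

494.04 kcal


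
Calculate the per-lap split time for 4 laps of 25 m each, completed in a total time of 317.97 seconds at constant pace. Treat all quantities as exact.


Split time = total_time / n_laps = 317.97 / 4
Split time = 79.4925 s per lap

79.4925 s


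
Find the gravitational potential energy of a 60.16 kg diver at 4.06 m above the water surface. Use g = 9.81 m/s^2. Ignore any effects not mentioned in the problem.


PE = m * g * h
PE = 60.16 * 9.81 * 4.06
PE = 590.1696 * 4.06 = 2396.0886 J

2396.0886 J


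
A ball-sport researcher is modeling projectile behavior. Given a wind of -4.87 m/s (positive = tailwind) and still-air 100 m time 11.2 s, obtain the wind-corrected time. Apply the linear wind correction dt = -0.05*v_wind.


dt = -0.05 * v_wind = -0.05 * -4.87 = 0.2435 s
t_corrected = t_still + dt = 11.2 + (0.2435)
t_corrected = 11.4435 s

11.4435 s


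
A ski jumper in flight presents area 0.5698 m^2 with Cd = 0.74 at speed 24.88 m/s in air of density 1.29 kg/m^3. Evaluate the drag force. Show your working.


Fd = 0.5 * Cd * rho * A * v^2
Fd = 0.5 * 0.74 * 1.29 * 0.5698 * 24.88^2
v^2 = 619.0144
Fd = 0.5 * 0.74 * 1.29 * 0.5698 * 619.0144 = 168.3506 N

168.3506 N


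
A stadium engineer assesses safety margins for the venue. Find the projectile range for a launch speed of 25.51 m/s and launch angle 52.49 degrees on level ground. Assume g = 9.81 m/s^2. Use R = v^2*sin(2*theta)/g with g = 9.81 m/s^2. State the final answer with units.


R = v^2 * sin(2*theta) / g
Convert angle to radians: theta = 52.49 deg = 0.9161 rad
sin(2*theta) = sin(1.8322) = 0.966
R = 25.51^2 * 0.966 / 9.81
R = 650.7601 * 0.966 / 9.81 = 64.082 m

64.082 m


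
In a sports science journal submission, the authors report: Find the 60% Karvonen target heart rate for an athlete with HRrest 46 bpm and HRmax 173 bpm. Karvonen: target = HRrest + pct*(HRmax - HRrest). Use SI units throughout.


Target = HRrest + pct*(HRmax - HRrest)
Heart rate reserve = HRmax - HRrest = 173 - 46 = 127 bpm
Fraction = 60% = 0.6
Target = 46 + 0.6 * 127
Target = 46 + 76.2 = 122.2 bpm

122.2 bpm


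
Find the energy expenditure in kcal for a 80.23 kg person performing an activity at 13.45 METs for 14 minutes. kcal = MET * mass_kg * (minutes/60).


kcal = MET * mass * time_hr
Convert time: 14 min = 0.2333 hr
kcal = 13.45 * 80.23 * 0.2333
kcal = 251.7885 kcal

251.7885 kcal


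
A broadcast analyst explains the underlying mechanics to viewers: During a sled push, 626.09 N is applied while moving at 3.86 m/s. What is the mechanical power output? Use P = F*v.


P = F * v
P = 626.09 * 3.86
P = 2416.7074 W

2416.7074 W


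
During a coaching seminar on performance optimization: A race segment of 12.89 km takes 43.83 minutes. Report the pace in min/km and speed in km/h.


Pace = time / distance = 43.83 min / 12.89 km = 3.4003 min/km
Speed = distance / time_in_hours = 12.89 / 0.7305 hr
Speed = 17.6454 km/h

3.4003 min/km, 17.6454 km/h


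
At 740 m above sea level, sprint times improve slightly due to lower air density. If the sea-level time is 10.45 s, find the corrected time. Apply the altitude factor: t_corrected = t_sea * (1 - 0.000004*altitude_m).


Correction factor = 1 - 0.000004 * 740 = 0.99704
t_corrected = t_sea * factor = 10.45 * 0.99704
t_corrected = 10.4191 s

10.4191 s


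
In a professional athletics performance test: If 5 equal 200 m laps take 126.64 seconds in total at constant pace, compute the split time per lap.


Split time = total_time / n_laps = 126.64 / 5
Split time = 25.328 s per lap

25.328 s


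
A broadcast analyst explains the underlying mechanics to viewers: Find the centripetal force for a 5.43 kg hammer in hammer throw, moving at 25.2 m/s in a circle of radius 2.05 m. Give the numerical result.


Fc = m * v^2 / r
v^2 = 25.2^2 = 635.04
Fc = 5.43 * 635.04 / 2.05
Fc = 3448.2672 / 2.05 = 1682.0816 N

1682.0816 N


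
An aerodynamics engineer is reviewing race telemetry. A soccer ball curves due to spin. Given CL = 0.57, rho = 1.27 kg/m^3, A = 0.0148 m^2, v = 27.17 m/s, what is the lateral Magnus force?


FM = 0.5 * CL * rho * A * v^2
FM = 0.5 * 0.57 * 1.27 * 0.0148 * 27.17^2
v^2 = 738.2089
FM = 0.5 * 0.57 * 1.27 * 0.0148 * 738.2089 = 3.9545 N

3.9545 N


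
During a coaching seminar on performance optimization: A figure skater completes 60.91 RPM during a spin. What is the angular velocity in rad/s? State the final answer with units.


omega = RPM * 2 * pi / 60
omega = 60.91 * 2 * 3.14159 / 60
omega = 382.7088 / 60 = 6.3785 rad/s

6.3785 rad/s


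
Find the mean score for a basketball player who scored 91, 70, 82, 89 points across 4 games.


Average = sum / n
Sum = 332
Average = 332 / 4 = 83

83


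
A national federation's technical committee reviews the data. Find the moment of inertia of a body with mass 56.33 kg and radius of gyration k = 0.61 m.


I = m * k^2
I = 56.33 * 0.61^2
I = 56.33 * 0.3721 = 20.9604 kg*m^2

20.9604 kg*m^2


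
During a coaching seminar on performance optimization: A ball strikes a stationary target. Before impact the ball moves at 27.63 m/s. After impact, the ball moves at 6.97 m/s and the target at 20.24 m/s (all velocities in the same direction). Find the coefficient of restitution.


e = (v2_after - v1_after) / (v1_before - v2_before)
Numerator = 20.24 - 6.97 = 13.27
Denominator = 27.63 - 0 = 27.63
e = 13.27 / 27.63 = 0.4803

0.4803


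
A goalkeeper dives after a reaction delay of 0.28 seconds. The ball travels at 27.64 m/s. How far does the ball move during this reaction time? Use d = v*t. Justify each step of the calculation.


d = v * t
d = 27.64 * 0.28
d = 7.7392 m

7.7392 m


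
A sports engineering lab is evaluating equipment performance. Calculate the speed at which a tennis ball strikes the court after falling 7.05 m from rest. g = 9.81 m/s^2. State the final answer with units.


v = sqrt(2 * g * h)
v = sqrt(2 * 9.81 * 7.05)
v = sqrt(138.321) = 11.761 m/s

11.761 m/s


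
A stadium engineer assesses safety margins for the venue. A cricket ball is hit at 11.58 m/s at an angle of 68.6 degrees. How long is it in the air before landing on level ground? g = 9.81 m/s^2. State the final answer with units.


T = 2*v*sin(theta)/g
sin(theta) = sin(68.6 deg) = 0.9311
T = 2*11.58*0.9311 / 9.81
T = 21.5633 / 9.81 = 2.1981 s

2.1981 s


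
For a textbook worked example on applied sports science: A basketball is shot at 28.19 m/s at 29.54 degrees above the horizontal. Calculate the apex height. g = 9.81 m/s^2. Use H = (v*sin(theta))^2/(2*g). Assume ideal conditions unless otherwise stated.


H = (v*sin(theta))^2 / (2*g)
vy = v*sin(theta) = 28.19 * sin(29.54 deg) = 13.8985 m/s
H = vy^2 / (2*g) = 193.1696 / (2*9.81)
H = 193.1696 / 19.62 = 9.8455 m

9.8455 m


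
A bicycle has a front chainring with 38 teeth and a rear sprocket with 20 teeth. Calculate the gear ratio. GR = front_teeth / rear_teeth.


GR = front_teeth / rear_teeth
GR = 38 / 20
GR = 1.9

1.9


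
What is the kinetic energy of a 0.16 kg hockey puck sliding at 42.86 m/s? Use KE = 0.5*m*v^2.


KE = 0.5 * m * v^2
KE = 0.5 * 0.16 * 42.86^2
KE = 0.5 * 0.16 * 1836.9796 = 146.9584 J

146.9584 J


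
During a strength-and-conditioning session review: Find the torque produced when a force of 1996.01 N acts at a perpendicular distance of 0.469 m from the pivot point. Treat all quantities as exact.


tau = F * d
tau = 1996.01 * 0.469
tau = 936.1287 N*m

936.1287 N*m


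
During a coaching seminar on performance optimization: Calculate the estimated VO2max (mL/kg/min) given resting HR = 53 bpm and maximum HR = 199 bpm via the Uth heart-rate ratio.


VO2max = 15.3 * HRmax / HRrest
VO2max = 15.3 * 199 / 53
VO2max = 3044.7 / 53 = 57.4472 mL/kg/min

57.4472 mL/kg/min


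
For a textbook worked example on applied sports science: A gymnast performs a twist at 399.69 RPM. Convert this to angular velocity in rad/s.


omega = RPM * 2 * pi / 60
omega = 399.69 * 2 * 3.14159 / 60
omega = 2511.3263 / 60 = 41.8554 rad/s

41.8554 rad/s


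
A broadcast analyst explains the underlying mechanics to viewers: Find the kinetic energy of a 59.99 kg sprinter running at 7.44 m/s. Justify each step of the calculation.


KE = 0.5 * m * v^2
KE = 0.5 * 59.99 * 7.44^2
KE = 0.5 * 59.99 * 55.3536 = 1660.3312 J

1660.3312 J


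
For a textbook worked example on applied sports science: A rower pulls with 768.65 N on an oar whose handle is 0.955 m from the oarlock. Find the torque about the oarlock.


tau = F * d
tau = 768.65 * 0.955
tau = 734.0607 N*m

734.0607 N*m


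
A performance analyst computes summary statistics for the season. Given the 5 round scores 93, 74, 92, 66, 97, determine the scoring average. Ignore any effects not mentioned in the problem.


Average = sum / n
Sum = 422
Average = 422 / 5 = 84.4

84.4


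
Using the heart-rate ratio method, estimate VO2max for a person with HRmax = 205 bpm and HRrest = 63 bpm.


VO2max = 15.3 * HRmax / HRrest
VO2max = 15.3 * 205 / 63
VO2max = 3136.5 / 63 = 49.7857 mL/kg/min

49.7857 mL/kg/min


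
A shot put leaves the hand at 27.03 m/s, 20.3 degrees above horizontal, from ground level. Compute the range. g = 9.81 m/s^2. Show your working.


R = v^2 * sin(2*theta) / g
Convert angle to radians: theta = 20.3 deg = 0.3543 rad
sin(2*theta) = sin(0.7086) = 0.6508
R = 27.03^2 * 0.6508 / 9.81
R = 730.6209 * 0.6508 / 9.81 = 48.4678 m

48.4678 m


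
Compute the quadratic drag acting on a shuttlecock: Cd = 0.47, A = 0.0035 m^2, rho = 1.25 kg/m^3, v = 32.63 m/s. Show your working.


Fd = 0.5 * Cd * rho * A * v^2
Fd = 0.5 * 0.47 * 1.25 * 0.0035 * 32.63^2
v^2 = 1064.7169
Fd = 0.5 * 0.47 * 1.25 * 0.0035 * 1064.7169 = 1.0947 N

1.0947 N


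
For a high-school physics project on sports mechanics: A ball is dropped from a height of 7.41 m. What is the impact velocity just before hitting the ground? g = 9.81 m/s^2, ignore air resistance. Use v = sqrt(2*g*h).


v = sqrt(2 * g * h)
v = sqrt(2 * 9.81 * 7.41)
v = sqrt(145.3842) = 12.0575 m/s

12.0575 m/s


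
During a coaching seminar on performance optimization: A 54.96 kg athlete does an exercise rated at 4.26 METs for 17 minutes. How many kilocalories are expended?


kcal = MET * mass * time_hr
Convert time: 17 min = 0.2833 hr
kcal = 4.26 * 54.96 * 0.2833
kcal = 66.3367 kcal

66.3367 kcal


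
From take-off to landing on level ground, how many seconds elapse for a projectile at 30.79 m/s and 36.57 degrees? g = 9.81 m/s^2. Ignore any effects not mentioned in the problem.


T = 2*v*sin(theta)/g
sin(theta) = sin(36.57 deg) = 0.5958
T = 2*30.79*0.5958 / 9.81
T = 36.6896 / 9.81 = 3.74 s

3.74 s


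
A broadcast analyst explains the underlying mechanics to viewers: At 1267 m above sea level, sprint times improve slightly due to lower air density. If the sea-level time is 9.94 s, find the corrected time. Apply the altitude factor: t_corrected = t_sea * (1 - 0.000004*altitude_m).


Correction factor = 1 - 0.000004 * 1267 = 0.994932
t_corrected = t_sea * factor = 9.94 * 0.994932
t_corrected = 9.8896 s

9.8896 s


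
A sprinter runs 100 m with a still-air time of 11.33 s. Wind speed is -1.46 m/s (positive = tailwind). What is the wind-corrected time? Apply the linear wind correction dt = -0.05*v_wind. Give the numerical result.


dt = -0.05 * v_wind = -0.05 * -1.46 = 0.073 s
t_corrected = t_still + dt = 11.33 + (0.073)
t_corrected = 11.403 s

11.403 s


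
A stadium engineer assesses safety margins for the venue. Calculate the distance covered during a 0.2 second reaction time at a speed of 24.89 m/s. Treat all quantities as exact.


d = v * t
d = 24.89 * 0.2
d = 4.978 m

4.978 m


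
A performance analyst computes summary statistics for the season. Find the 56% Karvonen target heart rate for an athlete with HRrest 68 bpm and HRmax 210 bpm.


Target = HRrest + pct*(HRmax - HRrest)
Heart rate reserve = HRmax - HRrest = 210 - 68 = 142 bpm
Fraction = 56% = 0.56
Target = 68 + 0.56 * 142
Target = 68 + 79.52 = 147.52 bpm

147.52 bpm


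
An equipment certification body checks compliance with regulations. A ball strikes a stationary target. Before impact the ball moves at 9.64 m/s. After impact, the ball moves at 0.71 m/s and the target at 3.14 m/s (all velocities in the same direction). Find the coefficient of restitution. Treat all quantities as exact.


e = (v2_after - v1_after) / (v1_before - v2_before)
Numerator = 3.14 - 0.71 = 2.43
Denominator = 9.64 - 0 = 9.64
e = 2.43 / 9.64 = 0.2521

0.2521


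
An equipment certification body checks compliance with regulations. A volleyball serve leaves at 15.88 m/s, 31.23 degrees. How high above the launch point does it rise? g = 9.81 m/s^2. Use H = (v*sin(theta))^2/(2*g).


H = (v*sin(theta))^2 / (2*g)
vy = v*sin(theta) = 15.88 * sin(31.23 deg) = 8.2334 m/s
H = vy^2 / (2*g) = 67.7885 / (2*9.81)
H = 67.7885 / 19.62 = 3.4551 m

3.4551 m


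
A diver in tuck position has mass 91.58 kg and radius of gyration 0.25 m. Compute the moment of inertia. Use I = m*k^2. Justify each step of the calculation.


I = m * k^2
I = 91.58 * 0.25^2
I = 91.58 * 0.0625 = 5.7237 kg*m^2

5.7237 kg*m^2


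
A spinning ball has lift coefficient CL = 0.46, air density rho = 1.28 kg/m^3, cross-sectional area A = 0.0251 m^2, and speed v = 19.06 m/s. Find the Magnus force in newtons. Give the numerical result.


FM = 0.5 * CL * rho * A * v^2
FM = 0.5 * 0.46 * 1.28 * 0.0251 * 19.06^2
v^2 = 363.2836
FM = 0.5 * 0.46 * 1.28 * 0.0251 * 363.2836 = 2.6845 N

2.6845 N


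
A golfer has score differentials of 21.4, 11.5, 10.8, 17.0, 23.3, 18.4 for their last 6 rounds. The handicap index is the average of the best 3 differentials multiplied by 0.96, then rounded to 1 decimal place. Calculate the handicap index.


All differentials: 21.4, 11.5, 10.8, 17.0, 23.3, 18.4
Sorted: 10.8, 11.5, 17.0, 18.4, 21.4, 23.3
Best 3: 10.8, 11.5, 17.0
Average of best = 39.3 / 3 = 13.1
Raw index = 13.1 * 0.96 = 12.576
Handicap index = round(12.576, 1) = 12.6

12.6


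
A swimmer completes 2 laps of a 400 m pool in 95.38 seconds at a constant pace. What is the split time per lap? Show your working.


Split time = total_time / n_laps = 95.38 / 2
Split time = 47.69 s per lap

47.69 s


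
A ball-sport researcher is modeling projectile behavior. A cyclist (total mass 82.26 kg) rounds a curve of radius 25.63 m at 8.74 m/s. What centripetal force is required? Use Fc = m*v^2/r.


Fc = m * v^2 / r
v^2 = 8.74^2 = 76.3876
Fc = 82.26 * 76.3876 / 25.63
Fc = 6283.644 / 25.63 = 245.1675 N

245.1675 N


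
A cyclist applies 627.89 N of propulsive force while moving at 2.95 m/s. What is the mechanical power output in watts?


P = F * v
P = 627.89 * 2.95
P = 1852.2755 W

1852.2755 W


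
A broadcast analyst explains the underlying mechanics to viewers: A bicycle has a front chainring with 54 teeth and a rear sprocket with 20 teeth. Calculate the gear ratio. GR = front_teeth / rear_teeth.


GR = front_teeth / rear_teeth
GR = 54 / 20
GR = 2.7

2.7


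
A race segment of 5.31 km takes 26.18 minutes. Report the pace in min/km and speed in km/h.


Pace = time / distance = 26.18 min / 5.31 km = 4.9303 min/km
Speed = distance / time_in_hours = 5.31 / 0.4363 hr
Speed = 12.1696 km/h

4.9303 min/km, 12.1696 km/h


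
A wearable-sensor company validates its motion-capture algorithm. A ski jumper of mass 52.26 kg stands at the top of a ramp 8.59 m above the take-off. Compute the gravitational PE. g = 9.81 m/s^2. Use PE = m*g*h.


PE = m * g * h
PE = 52.26 * 9.81 * 8.59
PE = 512.6706 * 8.59 = 4403.8405 J

4403.8405 J


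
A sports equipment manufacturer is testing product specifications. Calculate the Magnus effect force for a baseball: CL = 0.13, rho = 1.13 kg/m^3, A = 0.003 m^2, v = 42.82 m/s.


FM = 0.5 * CL * rho * A * v^2
FM = 0.5 * 0.13 * 1.13 * 0.003 * 42.82^2
v^2 = 1833.5524
FM = 0.5 * 0.13 * 1.13 * 0.003 * 1833.5524 = 0.404 N

0.404 N


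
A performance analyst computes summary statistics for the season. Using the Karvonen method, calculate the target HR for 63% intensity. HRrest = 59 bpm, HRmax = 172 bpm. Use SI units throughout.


Target = HRrest + pct*(HRmax - HRrest)
Heart rate reserve = HRmax - HRrest = 172 - 59 = 113 bpm
Fraction = 63% = 0.63
Target = 59 + 0.63 * 113
Target = 59 + 71.19 = 130.19 bpm

130.19 bpm


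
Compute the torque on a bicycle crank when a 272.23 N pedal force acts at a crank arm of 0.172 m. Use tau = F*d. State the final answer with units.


tau = F * d
tau = 272.23 * 0.172
tau = 46.8236 N*m

46.8236 N*m


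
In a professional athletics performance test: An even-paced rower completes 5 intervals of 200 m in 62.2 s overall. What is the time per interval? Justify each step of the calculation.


Split time = total_time / n_laps = 62.2 / 5
Split time = 12.44 s per lap

12.44 s


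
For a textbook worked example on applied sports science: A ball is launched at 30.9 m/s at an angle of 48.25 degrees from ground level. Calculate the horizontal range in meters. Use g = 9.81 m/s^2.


R = v^2 * sin(2*theta) / g
Convert angle to radians: theta = 48.25 deg = 0.8421 rad
sin(2*theta) = sin(1.6842) = 0.9936
R = 30.9^2 * 0.9936 / 9.81
R = 954.81 * 0.9936 / 9.81 = 96.7046 m

96.7046 m


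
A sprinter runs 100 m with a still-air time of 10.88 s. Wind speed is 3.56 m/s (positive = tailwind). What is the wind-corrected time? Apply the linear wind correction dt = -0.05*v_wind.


dt = -0.05 * v_wind = -0.05 * 3.56 = -0.178 s
t_corrected = t_still + dt = 10.88 + (-0.178)
t_corrected = 10.702 s

10.702 s


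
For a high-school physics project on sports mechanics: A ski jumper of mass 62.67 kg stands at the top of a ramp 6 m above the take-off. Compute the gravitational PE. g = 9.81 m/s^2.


PE = m * g * h
PE = 62.67 * 9.81 * 6
PE = 614.7927 * 6 = 3688.7562 J

3688.7562 J


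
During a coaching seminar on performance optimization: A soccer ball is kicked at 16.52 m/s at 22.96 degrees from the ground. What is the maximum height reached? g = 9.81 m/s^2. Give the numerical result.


H = (v*sin(theta))^2 / (2*g)
vy = v*sin(theta) = 16.52 * sin(22.96 deg) = 6.4443 m/s
H = vy^2 / (2*g) = 41.5285 / (2*9.81)
H = 41.5285 / 19.62 = 2.1166 m

2.1166 m


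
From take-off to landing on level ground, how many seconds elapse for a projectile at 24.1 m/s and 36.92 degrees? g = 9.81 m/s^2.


T = 2*v*sin(theta)/g
sin(theta) = sin(36.92 deg) = 0.6007
T = 2*24.1*0.6007 / 9.81
T = 28.9537 / 9.81 = 2.9514 s

2.9514 s


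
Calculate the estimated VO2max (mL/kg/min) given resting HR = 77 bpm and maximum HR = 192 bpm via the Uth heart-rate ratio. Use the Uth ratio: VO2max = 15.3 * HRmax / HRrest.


VO2max = 15.3 * HRmax / HRrest
VO2max = 15.3 * 192 / 77
VO2max = 2937.6 / 77 = 38.1506 mL/kg/min

38.1506 mL/kg/min


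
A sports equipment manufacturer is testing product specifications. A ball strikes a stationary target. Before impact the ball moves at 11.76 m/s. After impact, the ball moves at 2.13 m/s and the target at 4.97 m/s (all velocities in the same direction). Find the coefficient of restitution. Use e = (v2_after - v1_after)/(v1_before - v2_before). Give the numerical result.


e = (v2_after - v1_after) / (v1_before - v2_before)
Numerator = 4.97 - 2.13 = 2.84
Denominator = 11.76 - 0 = 11.76
e = 2.84 / 11.76 = 0.2415

0.2415


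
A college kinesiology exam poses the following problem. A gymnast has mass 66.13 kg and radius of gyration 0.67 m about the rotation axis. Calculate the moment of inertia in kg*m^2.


I = m * k^2
I = 66.13 * 0.67^2
I = 66.13 * 0.4489 = 29.6858 kg*m^2

29.6858 kg*m^2


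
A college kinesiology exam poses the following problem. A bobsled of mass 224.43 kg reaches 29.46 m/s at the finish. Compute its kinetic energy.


KE = 0.5 * m * v^2
KE = 0.5 * 224.43 * 29.46^2
KE = 0.5 * 224.43 * 867.8916 = 97390.4559 J

97390.4559 J


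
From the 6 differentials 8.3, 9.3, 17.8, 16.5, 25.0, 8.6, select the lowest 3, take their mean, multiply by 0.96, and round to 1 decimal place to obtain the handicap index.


All differentials: 8.3, 9.3, 17.8, 16.5, 25.0, 8.6
Sorted: 8.3, 8.6, 9.3, 16.5, 17.8, 25.0
Best 3: 8.3, 8.6, 9.3
Average of best = 26.2 / 3 = 8.7333
Raw index = 8.7333 * 0.96 = 8.384
Handicap index = round(8.384, 1) = 8.4

8.4


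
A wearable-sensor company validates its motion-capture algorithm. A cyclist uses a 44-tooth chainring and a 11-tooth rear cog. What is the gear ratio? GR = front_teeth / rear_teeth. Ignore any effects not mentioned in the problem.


GR = front_teeth / rear_teeth
GR = 44 / 11
GR = 4

4


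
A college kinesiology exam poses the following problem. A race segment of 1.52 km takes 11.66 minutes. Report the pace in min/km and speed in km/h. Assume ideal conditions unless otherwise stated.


Pace = time / distance = 11.66 min / 1.52 km = 7.6711 min/km
Speed = distance / time_in_hours = 1.52 / 0.1943 hr
Speed = 7.8216 km/h

7.6711 min/km, 7.8216 km/h


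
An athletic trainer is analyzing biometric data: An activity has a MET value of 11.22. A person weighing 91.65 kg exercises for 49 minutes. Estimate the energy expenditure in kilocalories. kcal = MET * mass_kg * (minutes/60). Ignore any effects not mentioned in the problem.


kcal = MET * mass * time_hr
Convert time: 49 min = 0.8167 hr
kcal = 11.22 * 91.65 * 0.8167
kcal = 839.789 kcal

839.789 kcal


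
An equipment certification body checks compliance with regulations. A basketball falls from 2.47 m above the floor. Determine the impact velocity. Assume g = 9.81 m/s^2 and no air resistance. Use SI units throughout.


v = sqrt(2 * g * h)
v = sqrt(2 * 9.81 * 2.47)
v = sqrt(48.4614) = 6.9614 m/s

6.9614 m/s


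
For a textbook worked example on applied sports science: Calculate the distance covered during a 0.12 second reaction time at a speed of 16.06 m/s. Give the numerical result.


d = v * t
d = 16.06 * 0.12
d = 1.9272 m

1.9272 m


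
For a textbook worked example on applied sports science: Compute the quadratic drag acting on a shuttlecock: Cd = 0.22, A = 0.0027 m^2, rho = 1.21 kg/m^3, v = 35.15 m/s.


Fd = 0.5 * Cd * rho * A * v^2
Fd = 0.5 * 0.22 * 1.21 * 0.0027 * 35.15^2
v^2 = 1235.5225
Fd = 0.5 * 0.22 * 1.21 * 0.0027 * 1235.5225 = 0.444 N

0.444 N


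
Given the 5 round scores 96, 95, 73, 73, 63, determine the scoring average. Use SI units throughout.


Average = sum / n
Sum = 400
Average = 400 / 5 = 80

80


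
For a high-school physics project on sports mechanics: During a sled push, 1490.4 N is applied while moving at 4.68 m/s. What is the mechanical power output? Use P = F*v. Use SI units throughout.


P = F * v
P = 1490.4 * 4.68
P = 6975.072 W

6975.072 W


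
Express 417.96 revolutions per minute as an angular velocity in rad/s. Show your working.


omega = RPM * 2 * pi / 60
omega = 417.96 * 2 * 3.14159 / 60
omega = 2626.1201 / 60 = 43.7687 rad/s

43.7687 rad/s


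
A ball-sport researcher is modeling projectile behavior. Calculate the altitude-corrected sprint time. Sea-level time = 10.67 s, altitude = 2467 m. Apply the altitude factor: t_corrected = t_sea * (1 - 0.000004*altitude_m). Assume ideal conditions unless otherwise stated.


Correction factor = 1 - 0.000004 * 2467 = 0.990132
t_corrected = t_sea * factor = 10.67 * 0.990132
t_corrected = 10.5647 s

10.5647 s


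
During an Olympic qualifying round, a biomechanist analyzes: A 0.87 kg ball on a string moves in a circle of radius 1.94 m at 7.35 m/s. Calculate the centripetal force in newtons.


Fc = m * v^2 / r
v^2 = 7.35^2 = 54.0225
Fc = 0.87 * 54.0225 / 1.94
Fc = 46.9996 / 1.94 = 24.2266 N

24.2266 N


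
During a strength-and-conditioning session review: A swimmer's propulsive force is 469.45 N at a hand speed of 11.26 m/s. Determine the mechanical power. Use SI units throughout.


P = F * v
P = 469.45 * 11.26
P = 5286.007 W

5286.007 W


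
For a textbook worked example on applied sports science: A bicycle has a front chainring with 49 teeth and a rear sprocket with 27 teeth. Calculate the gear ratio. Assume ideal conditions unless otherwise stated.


GR = front_teeth / rear_teeth
GR = 49 / 27
GR = 1.8148

1.8148


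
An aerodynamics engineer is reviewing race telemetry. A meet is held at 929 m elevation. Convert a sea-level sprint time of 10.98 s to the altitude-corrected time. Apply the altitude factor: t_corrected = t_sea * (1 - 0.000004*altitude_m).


Correction factor = 1 - 0.000004 * 929 = 0.996284
t_corrected = t_sea * factor = 10.98 * 0.996284
t_corrected = 10.9392 s

10.9392 s


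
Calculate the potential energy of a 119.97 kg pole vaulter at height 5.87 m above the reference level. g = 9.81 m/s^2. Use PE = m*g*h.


PE = m * g * h
PE = 119.97 * 9.81 * 5.87
PE = 1176.9057 * 5.87 = 6908.4365 J

6908.4365 J


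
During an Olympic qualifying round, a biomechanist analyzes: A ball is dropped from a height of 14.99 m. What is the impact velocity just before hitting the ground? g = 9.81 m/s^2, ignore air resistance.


v = sqrt(2 * g * h)
v = sqrt(2 * 9.81 * 14.99)
v = sqrt(294.1038) = 17.1495 m/s

17.1495 m/s


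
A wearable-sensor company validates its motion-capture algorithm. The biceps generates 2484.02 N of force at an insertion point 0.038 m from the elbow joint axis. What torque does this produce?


tau = F * d
tau = 2484.02 * 0.038
tau = 94.3928 N*m

94.3928 N*m


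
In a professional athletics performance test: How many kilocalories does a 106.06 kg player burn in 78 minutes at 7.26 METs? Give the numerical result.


kcal = MET * mass * time_hr
Convert time: 78 min = 1.3 hr
kcal = 7.26 * 106.06 * 1.3
kcal = 1000.9943 kcal

1000.9943 kcal


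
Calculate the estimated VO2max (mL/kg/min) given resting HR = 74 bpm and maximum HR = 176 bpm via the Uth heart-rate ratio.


VO2max = 15.3 * HRmax / HRrest
VO2max = 15.3 * 176 / 74
VO2max = 2692.8 / 74 = 36.3892 mL/kg/min

36.3892 mL/kg/min


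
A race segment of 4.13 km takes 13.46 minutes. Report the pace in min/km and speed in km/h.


Pace = time / distance = 13.46 min / 4.13 km = 3.2591 min/km
Speed = distance / time_in_hours = 4.13 / 0.2243 hr
Speed = 18.4101 km/h

3.2591 min/km, 18.4101 km/h


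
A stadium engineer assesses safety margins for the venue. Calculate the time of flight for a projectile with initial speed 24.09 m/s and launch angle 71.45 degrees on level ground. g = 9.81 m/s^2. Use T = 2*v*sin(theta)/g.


T = 2*v*sin(theta)/g
sin(theta) = sin(71.45 deg) = 0.948
T = 2*24.09*0.948 / 9.81
T = 45.6769 / 9.81 = 4.6562 s

4.6562 s


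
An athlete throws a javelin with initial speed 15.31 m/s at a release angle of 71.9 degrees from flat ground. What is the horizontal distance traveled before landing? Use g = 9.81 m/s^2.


R = v^2 * sin(2*theta) / g
Convert angle to radians: theta = 71.9 deg = 1.2549 rad
sin(2*theta) = sin(2.5098) = 0.5906
R = 15.31^2 * 0.5906 / 9.81
R = 234.3961 * 0.5906 / 9.81 = 14.1117 m

14.1117 m


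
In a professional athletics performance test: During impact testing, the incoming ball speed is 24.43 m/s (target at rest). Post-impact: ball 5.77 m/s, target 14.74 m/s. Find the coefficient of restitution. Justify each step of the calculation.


e = (v2_after - v1_after) / (v1_before - v2_before)
Numerator = 14.74 - 5.77 = 8.97
Denominator = 24.43 - 0 = 24.43
e = 8.97 / 24.43 = 0.3672

0.3672


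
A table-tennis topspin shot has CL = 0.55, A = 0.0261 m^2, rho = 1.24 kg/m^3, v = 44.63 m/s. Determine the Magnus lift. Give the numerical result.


FM = 0.5 * CL * rho * A * v^2
FM = 0.5 * 0.55 * 1.24 * 0.0261 * 44.63^2
v^2 = 1991.8369
FM = 0.5 * 0.55 * 1.24 * 0.0261 * 1991.8369 = 17.7275 N

17.7275 N


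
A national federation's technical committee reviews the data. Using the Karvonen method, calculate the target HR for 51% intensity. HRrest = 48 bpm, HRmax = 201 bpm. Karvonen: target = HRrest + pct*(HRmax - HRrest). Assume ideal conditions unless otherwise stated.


Target = HRrest + pct*(HRmax - HRrest)
Heart rate reserve = HRmax - HRrest = 201 - 48 = 153 bpm
Fraction = 51% = 0.51
Target = 48 + 0.51 * 153
Target = 48 + 78.03 = 126.03 bpm

126.03 bpm


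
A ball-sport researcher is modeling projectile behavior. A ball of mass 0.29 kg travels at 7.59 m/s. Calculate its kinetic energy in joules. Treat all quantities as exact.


KE = 0.5 * m * v^2
KE = 0.5 * 0.29 * 7.59^2
KE = 0.5 * 0.29 * 57.6081 = 8.3532 J

8.3532 J


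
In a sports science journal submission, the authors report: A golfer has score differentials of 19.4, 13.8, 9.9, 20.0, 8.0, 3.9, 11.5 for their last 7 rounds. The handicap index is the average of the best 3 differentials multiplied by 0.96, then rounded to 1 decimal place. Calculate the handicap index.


All differentials: 19.4, 13.8, 9.9, 20.0, 8.0, 3.9, 11.5
Sorted: 3.9, 8.0, 9.9, 11.5, 13.8, 19.4, 20.0
Best 3: 3.9, 8.0, 9.9
Average of best = 21.8 / 3 = 7.2667
Raw index = 7.2667 * 0.96 = 6.976
Handicap index = round(6.976, 1) = 7.0

7.0


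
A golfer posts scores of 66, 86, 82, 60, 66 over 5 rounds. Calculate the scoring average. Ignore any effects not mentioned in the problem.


Average = sum / n
Sum = 360
Average = 360 / 5 = 72

72


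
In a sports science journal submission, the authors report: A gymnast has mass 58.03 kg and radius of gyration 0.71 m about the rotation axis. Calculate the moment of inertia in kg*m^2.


I = m * k^2
I = 58.03 * 0.71^2
I = 58.03 * 0.5041 = 29.2529 kg*m^2

29.2529 kg*m^2


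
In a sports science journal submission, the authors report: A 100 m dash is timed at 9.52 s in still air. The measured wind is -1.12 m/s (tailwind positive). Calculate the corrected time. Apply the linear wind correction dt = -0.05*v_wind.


dt = -0.05 * v_wind = -0.05 * -1.12 = 0.056 s
t_corrected = t_still + dt = 9.52 + (0.056)
t_corrected = 9.576 s

9.576 s


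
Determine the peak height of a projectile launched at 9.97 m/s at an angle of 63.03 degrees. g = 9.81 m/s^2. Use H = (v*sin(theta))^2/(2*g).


H = (v*sin(theta))^2 / (2*g)
vy = v*sin(theta) = 9.97 * sin(63.03 deg) = 8.8857 m/s
H = vy^2 / (2*g) = 78.9557 / (2*9.81)
H = 78.9557 / 19.62 = 4.0242 m

4.0242 m


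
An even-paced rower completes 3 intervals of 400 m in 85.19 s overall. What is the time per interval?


Split time = total_time / n_laps = 85.19 / 3
Split time = 28.3967 s per lap

28.3967 s


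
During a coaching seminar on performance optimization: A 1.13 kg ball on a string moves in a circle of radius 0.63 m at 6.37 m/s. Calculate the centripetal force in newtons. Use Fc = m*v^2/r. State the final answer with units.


Fc = m * v^2 / r
v^2 = 6.37^2 = 40.5769
Fc = 1.13 * 40.5769 / 0.63
Fc = 45.8519 / 0.63 = 72.7808 N

72.7808 N


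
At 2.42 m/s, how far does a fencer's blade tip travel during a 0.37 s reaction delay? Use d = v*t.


d = v * t
d = 2.42 * 0.37
d = 0.8954 m

0.8954 m


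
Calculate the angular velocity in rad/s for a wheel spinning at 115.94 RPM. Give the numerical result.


omega = RPM * 2 * pi / 60
omega = 115.94 * 2 * 3.14159 / 60
omega = 728.4725 / 60 = 12.1412 rad/s

12.1412 rad/s


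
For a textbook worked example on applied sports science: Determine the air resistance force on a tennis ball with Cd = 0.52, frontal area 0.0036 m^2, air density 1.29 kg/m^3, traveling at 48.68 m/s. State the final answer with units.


Fd = 0.5 * Cd * rho * A * v^2
Fd = 0.5 * 0.52 * 1.29 * 0.0036 * 48.68^2
v^2 = 2369.7424
Fd = 0.5 * 0.52 * 1.29 * 0.0036 * 2369.7424 = 2.8613 N

2.8613 N


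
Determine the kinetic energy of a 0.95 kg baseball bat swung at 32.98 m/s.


KE = 0.5 * m * v^2
KE = 0.5 * 0.95 * 32.98^2
KE = 0.5 * 0.95 * 1087.6804 = 516.6482 J

516.6482 J


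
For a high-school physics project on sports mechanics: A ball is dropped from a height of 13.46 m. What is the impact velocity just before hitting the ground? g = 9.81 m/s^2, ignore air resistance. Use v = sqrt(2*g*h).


v = sqrt(2 * g * h)
v = sqrt(2 * 9.81 * 13.46)
v = sqrt(264.0852) = 16.2507 m/s

16.2507 m/s


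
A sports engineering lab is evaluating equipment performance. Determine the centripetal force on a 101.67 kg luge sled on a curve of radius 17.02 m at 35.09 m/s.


Fc = m * v^2 / r
v^2 = 35.09^2 = 1231.3081
Fc = 101.67 * 1231.3081 / 17.02
Fc = 125187.0945 / 17.02 = 7355.2935 N

7355.2935 N


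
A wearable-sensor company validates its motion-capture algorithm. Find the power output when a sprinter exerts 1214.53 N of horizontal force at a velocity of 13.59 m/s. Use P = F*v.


P = F * v
P = 1214.53 * 13.59
P = 16505.4627 W

16505.4627 W
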